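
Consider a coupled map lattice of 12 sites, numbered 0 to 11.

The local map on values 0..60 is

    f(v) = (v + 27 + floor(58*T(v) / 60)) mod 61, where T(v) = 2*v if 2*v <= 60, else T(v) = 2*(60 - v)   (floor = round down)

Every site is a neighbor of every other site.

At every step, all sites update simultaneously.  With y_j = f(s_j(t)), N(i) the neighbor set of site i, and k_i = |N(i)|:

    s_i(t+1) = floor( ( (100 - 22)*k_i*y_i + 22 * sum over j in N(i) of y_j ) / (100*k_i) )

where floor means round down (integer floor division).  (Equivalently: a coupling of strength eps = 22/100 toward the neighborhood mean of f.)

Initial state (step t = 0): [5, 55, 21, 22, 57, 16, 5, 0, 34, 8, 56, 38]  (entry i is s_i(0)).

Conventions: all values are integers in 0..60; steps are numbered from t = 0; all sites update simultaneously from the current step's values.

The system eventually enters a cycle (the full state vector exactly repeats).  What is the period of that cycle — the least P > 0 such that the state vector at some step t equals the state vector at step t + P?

Simulating step by step:
t=0: [5, 55, 21, 22, 57, 16, 5, 0, 34, 8, 56, 38]
t=1: [39, 31, 28, 31, 29, 17, 39, 28, 46, 46, 30, 43]
t=2: [44, 50, 47, 50, 49, 22, 44, 47, 40, 40, 51, 41]
t=3: [39, 35, 38, 35, 36, 31, 39, 38, 42, 42, 34, 41]
t=4: [45, 48, 46, 48, 47, 51, 45, 46, 43, 43, 49, 43]
t=5: [39, 37, 38, 37, 38, 35, 39, 38, 40, 40, 36, 40]
t=6: [45, 46, 45, 46, 45, 48, 45, 45, 44, 44, 47, 44]
t=7: [39, 39, 39, 39, 39, 37, 39, 39, 39, 39, 38, 39]
t=8: [45, 45, 45, 45, 45, 46, 45, 45, 45, 45, 45, 45]
t=9: [39, 39, 39, 39, 39, 39, 39, 39, 39, 39, 39, 39]
t=10: [45, 45, 45, 45, 45, 45, 45, 45, 45, 45, 45, 45]
t=11: [40, 40, 40, 40, 40, 40, 40, 40, 40, 40, 40, 40]
t=12: [44, 44, 44, 44, 44, 44, 44, 44, 44, 44, 44, 44]
t=13: [40, 40, 40, 40, 40, 40, 40, 40, 40, 40, 40, 40]

Answer: 2
Key observation: The state at step 11, [40, 40, 40, 40, 40, 40, 40, 40, 40, 40, 40, 40], reappears at step 13 — and no state repeats earlier — so the cycle the system enters has period 2.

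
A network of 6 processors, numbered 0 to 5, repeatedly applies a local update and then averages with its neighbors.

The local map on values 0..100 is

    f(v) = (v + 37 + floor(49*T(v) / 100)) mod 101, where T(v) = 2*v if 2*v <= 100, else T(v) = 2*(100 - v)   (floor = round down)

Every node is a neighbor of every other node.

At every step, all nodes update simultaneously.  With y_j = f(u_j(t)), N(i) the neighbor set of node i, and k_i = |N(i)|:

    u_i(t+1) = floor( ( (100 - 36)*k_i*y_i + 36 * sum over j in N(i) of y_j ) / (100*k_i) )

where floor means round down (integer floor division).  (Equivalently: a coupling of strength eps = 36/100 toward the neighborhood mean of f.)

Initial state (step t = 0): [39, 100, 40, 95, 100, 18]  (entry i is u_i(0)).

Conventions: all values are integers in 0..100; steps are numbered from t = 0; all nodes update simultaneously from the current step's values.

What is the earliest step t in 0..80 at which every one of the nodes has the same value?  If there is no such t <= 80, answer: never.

Answer: never
Key observation: The state at step 4 reappears at step 7 — the system is in a cycle of period 3 from step 4 on.  No step 0..7 is synchronized, and the cycle repeats forever, so no step up to 80 (or ever) has all nodes equal.

Derivation:
t=0: [39, 100, 40, 95, 100, 18]  (not all equal)
t=1: [22, 35, 23, 34, 35, 55]  (not all equal)
t=2: [60, 17, 61, 16, 17, 35]  (not all equal)
t=3: [40, 60, 40, 59, 60, 23]  (not all equal)
t=4: [24, 35, 24, 35, 35, 62]  (not all equal)
t=5: [63, 18, 63, 18, 18, 35]  (not all equal)
t=6: [40, 61, 40, 61, 61, 23]  (not all equal)
t=7: [24, 35, 24, 35, 35, 62]  (not all equal)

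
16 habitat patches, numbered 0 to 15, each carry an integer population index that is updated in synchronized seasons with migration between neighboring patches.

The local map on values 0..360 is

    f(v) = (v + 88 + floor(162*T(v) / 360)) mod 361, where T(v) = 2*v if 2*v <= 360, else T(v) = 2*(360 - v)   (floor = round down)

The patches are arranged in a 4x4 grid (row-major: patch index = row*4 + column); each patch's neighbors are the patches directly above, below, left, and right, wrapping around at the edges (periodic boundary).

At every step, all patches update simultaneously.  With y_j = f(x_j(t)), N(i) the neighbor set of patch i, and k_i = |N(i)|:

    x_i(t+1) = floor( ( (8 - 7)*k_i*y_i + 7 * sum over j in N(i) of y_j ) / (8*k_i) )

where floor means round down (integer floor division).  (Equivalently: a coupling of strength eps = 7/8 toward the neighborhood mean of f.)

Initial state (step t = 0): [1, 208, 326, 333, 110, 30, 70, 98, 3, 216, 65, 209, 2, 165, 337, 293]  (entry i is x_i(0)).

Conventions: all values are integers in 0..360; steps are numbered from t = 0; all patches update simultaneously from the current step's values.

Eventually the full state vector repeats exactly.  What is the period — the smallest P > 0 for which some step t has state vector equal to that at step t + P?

Simulating step by step:
t=0: [1, 208, 326, 333, 110, 30, 70, 98, 3, 216, 65, 209, 2, 165, 337, 293]
t=1: [129, 86, 111, 125, 168, 162, 183, 181, 127, 115, 124, 152, 77, 74, 101, 82]
t=2: [228, 226, 239, 246, 173, 151, 167, 108, 172, 238, 186, 212, 277, 262, 273, 216]
t=3: [70, 60, 68, 121, 101, 55, 103, 90, 67, 55, 67, 115, 69, 75, 73, 75]
t=4: [250, 213, 252, 242, 228, 233, 228, 291, 244, 210, 247, 239, 223, 212, 223, 262]
t=5: [73, 74, 73, 76, 75, 72, 75, 74, 73, 73, 73, 76, 74, 72, 74, 74]
t=6: [229, 225, 229, 227, 226, 227, 226, 230, 228, 225, 228, 227, 226, 227, 226, 229]
t=7: [73, 73, 73, 73, 73, 73, 73, 73, 73, 73, 73, 73, 73, 73, 73, 73]
t=8: [226, 226, 226, 226, 226, 226, 226, 226, 226, 226, 226, 226, 226, 226, 226, 226]
t=9: [73, 73, 73, 73, 73, 73, 73, 73, 73, 73, 73, 73, 73, 73, 73, 73]

Answer: 2
Key observation: The state at step 7, [73, 73, 73, 73, 73, 73, 73, 73, 73, 73, 73, 73, 73, 73, 73, 73], reappears at step 9 — and no state repeats earlier — so the cycle the system enters has period 2.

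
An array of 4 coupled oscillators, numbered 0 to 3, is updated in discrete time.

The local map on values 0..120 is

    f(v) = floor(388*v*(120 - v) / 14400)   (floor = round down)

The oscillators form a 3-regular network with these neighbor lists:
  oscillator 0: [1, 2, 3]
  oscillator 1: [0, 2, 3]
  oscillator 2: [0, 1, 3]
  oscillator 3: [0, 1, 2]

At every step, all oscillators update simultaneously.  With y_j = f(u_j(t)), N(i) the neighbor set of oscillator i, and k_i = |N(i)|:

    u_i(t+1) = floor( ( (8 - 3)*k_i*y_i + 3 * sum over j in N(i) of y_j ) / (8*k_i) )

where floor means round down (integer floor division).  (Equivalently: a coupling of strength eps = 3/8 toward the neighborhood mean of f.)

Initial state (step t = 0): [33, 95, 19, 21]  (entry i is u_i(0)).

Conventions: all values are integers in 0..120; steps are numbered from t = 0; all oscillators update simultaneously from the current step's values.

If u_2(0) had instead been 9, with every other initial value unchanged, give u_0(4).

Answer: u_0(4) = 95
Key observation: This trace re-runs the system from the modified initial state.

Derivation:
t=0: [33, 95, 9, 21]
t=1: [66, 59, 40, 55]
t=2: [94, 94, 89, 94]
t=3: [66, 66, 70, 66]
t=4: [95, 95, 94, 95]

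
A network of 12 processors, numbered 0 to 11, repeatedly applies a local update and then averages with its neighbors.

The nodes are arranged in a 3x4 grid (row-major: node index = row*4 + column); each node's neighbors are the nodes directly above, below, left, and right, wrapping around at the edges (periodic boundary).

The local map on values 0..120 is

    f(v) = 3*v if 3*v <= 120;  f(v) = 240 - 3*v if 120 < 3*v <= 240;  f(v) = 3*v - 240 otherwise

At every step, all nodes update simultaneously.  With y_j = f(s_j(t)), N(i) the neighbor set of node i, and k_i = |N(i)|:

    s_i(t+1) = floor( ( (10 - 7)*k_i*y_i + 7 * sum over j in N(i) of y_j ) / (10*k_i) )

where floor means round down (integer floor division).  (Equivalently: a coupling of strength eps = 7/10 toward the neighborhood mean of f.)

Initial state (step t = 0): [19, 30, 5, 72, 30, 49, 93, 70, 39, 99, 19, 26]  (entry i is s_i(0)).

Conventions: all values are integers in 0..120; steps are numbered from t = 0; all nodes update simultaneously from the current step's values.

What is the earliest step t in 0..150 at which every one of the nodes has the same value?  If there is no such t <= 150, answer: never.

Answer: 30
Key observation: Synchronization is absorbing here: once all nodes are equal they stay equal, and step 30 is the first all-equal step.

Derivation:
t=0: [19, 30, 5, 72, 30, 49, 93, 70, 39, 99, 19, 26]  (not all equal)
t=1: [73, 65, 41, 38, 78, 76, 45, 49, 84, 79, 50, 63]  (not all equal)
t=2: [37, 40, 97, 83, 25, 31, 86, 76, 17, 28, 75, 69]  (not all equal)
t=3: [77, 95, 43, 38, 69, 79, 35, 27, 68, 74, 37, 25]  (not all equal)
t=4: [42, 38, 98, 82, 32, 36, 85, 81, 34, 39, 87, 82]  (not all equal)
t=5: [89, 102, 43, 32, 86, 92, 37, 22, 88, 95, 39, 24]  (not all equal)
t=6: [43, 58, 101, 77, 32, 52, 91, 71, 35, 56, 94, 74]  (not all equal)
t=7: [81, 77, 45, 41, 86, 71, 47, 35, 83, 73, 45, 37]  (not all equal)
t=8: [27, 30, 89, 91, 30, 33, 89, 91, 29, 32, 90, 92]  (not all equal)
t=9: [76, 80, 39, 40, 79, 82, 41, 42, 79, 82, 41, 42]  (not all equal)
t=10: [25, 24, 97, 98, 24, 23, 97, 96, 24, 23, 97, 96]  (not all equal)
t=11: [69, 67, 55, 55, 67, 66, 53, 53, 67, 66, 53, 53]  (not all equal)
t=12: [43, 45, 70, 69, 45, 47, 73, 72, 45, 47, 73, 72]  (not all equal)
t=13: [94, 90, 40, 42, 90, 87, 36, 39, 90, 87, 36, 39]  (not all equal)
t=14: [48, 44, 99, 103, 45, 39, 96, 99, 45, 39, 96, 99]  (not all equal)
t=15: [96, 100, 64, 67, 97, 101, 63, 65, 97, 101, 63, 65]  (not all equal)
t=16: [49, 56, 49, 44, 51, 58, 51, 46, 51, 58, 51, 46]  (not all equal)
t=17: [89, 77, 89, 100, 87, 74, 87, 97, 87, 74, 87, 97]  (not all equal)
t=18: [27, 18, 27, 45, 26, 17, 26, 42, 26, 17, 26, 42]  (not all equal)
t=19: [79, 62, 79, 99, 80, 60, 80, 99, 80, 60, 80, 99]  (not all equal)
t=20: [20, 38, 20, 38, 21, 37, 21, 37, 21, 37, 21, 37]  (not all equal)
t=21: [79, 94, 79, 94, 79, 94, 79, 94, 79, 94, 79, 94]  (not all equal)
t=22: [16, 28, 16, 28, 16, 28, 16, 28, 16, 28, 16, 28]  (not all equal)
t=23: [60, 71, 60, 71, 60, 71, 60, 71, 60, 71, 60, 71]  (not all equal)
t=24: [48, 38, 48, 38, 48, 38, 48, 38, 48, 38, 48, 38]  (not all equal)
t=25: [102, 107, 102, 107, 102, 107, 102, 107, 102, 107, 102, 107]  (not all equal)
t=26: [71, 75, 71, 75, 71, 75, 71, 75, 71, 75, 71, 75]  (not all equal)
t=27: [22, 19, 22, 19, 22, 19, 22, 19, 22, 19, 22, 19]  (not all equal)
t=28: [62, 60, 62, 60, 62, 60, 62, 60, 62, 60, 62, 60]  (not all equal)
t=29: [56, 57, 56, 57, 56, 57, 56, 57, 56, 57, 56, 57]  (not all equal)
t=30: [70, 70, 70, 70, 70, 70, 70, 70, 70, 70, 70, 70]  (all equal)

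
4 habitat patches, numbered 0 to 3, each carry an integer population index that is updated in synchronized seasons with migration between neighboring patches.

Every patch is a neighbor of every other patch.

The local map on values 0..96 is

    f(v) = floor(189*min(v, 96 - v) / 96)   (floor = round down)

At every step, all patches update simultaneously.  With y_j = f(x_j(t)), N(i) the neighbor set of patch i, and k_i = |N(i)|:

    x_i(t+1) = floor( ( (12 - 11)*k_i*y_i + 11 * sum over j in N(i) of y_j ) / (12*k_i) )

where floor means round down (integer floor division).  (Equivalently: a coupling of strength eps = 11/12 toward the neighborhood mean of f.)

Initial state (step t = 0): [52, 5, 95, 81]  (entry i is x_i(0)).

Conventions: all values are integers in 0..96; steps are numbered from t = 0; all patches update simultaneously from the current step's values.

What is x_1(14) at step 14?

Answer: x_1(14) = 74

Derivation:
t=0: [52, 5, 95, 81]
t=1: [19, 36, 37, 31]
t=2: [65, 57, 57, 59]
t=3: [73, 70, 70, 71]
t=4: [49, 48, 48, 49]
t=5: [93, 92, 92, 93]
t=6: [6, 5, 5, 6]
t=7: [9, 10, 10, 9]
t=8: [18, 17, 17, 18]
t=9: [33, 34, 34, 33]
t=10: [65, 64, 64, 65]
t=11: [62, 61, 61, 62]
t=12: [67, 66, 66, 67]
t=13: [58, 57, 57, 58]
t=14: [75, 74, 74, 75]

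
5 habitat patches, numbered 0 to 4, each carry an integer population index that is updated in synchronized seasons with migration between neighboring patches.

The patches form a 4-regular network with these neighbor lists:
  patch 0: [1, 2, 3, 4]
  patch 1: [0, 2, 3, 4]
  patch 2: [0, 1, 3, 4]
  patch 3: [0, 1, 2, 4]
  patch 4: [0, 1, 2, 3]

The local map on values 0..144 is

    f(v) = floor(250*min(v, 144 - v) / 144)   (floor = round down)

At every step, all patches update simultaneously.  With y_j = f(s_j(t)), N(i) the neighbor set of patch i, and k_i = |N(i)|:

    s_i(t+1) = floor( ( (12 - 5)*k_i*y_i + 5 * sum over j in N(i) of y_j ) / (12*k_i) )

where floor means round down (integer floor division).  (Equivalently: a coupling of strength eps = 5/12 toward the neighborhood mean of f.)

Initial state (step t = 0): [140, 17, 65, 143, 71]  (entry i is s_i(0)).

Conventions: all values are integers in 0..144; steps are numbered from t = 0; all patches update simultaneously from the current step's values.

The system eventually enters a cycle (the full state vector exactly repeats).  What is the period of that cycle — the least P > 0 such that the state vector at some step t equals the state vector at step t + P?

Simulating step by step:
t=0: [140, 17, 65, 143, 71]
t=1: [31, 42, 81, 28, 87]
t=2: [64, 74, 91, 62, 86]
t=3: [108, 113, 99, 106, 103]
t=4: [63, 59, 71, 65, 68]
t=5: [110, 107, 117, 112, 115]
t=6: [56, 59, 50, 54, 52]
t=7: [95, 97, 89, 93, 91]
t=8: [86, 84, 91, 88, 90]
t=9: [98, 100, 94, 97, 95]
t=10: [80, 78, 83, 81, 83]
t=11: [109, 111, 106, 108, 106]
t=12: [60, 59, 63, 61, 63]
t=13: [104, 103, 107, 105, 107]
t=14: [67, 68, 65, 67, 65]
t=15: [115, 116, 113, 115, 113]
t=16: [50, 49, 51, 50, 51]
t=17: [86, 85, 87, 86, 87]
t=18: [99, 100, 98, 99, 98]
t=19: [78, 77, 78, 78, 78]
t=20: [114, 115, 114, 114, 114]
t=21: [51, 50, 51, 51, 51]
t=22: [87, 86, 87, 87, 87]
t=23: [98, 99, 98, 98, 98]
t=24: [78, 78, 78, 78, 78]
t=25: [114, 114, 114, 114, 114]
t=26: [52, 52, 52, 52, 52]
t=27: [90, 90, 90, 90, 90]
t=28: [93, 93, 93, 93, 93]
t=29: [88, 88, 88, 88, 88]
t=30: [97, 97, 97, 97, 97]
t=31: [81, 81, 81, 81, 81]
t=32: [109, 109, 109, 109, 109]
t=33: [60, 60, 60, 60, 60]
t=34: [104, 104, 104, 104, 104]
t=35: [69, 69, 69, 69, 69]
t=36: [119, 119, 119, 119, 119]
t=37: [43, 43, 43, 43, 43]
t=38: [74, 74, 74, 74, 74]
t=39: [121, 121, 121, 121, 121]
t=40: [39, 39, 39, 39, 39]
t=41: [67, 67, 67, 67, 67]
t=42: [116, 116, 116, 116, 116]
t=43: [48, 48, 48, 48, 48]
t=44: [83, 83, 83, 83, 83]
t=45: [105, 105, 105, 105, 105]
t=46: [67, 67, 67, 67, 67]

Answer: 5
Key observation: The state at step 41, [67, 67, 67, 67, 67], reappears at step 46 — and no state repeats earlier — so the cycle the system enters has period 5.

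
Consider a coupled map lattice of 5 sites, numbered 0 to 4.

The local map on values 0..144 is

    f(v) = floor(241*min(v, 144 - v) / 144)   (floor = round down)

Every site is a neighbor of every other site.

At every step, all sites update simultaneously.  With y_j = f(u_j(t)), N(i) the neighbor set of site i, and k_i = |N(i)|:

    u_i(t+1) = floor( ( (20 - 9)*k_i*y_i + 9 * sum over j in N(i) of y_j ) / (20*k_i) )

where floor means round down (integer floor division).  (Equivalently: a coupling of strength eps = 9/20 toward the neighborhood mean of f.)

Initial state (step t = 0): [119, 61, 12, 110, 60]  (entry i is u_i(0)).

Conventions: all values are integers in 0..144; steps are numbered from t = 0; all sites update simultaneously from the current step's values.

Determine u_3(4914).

Answer: u_3(4914) = 48
Key observation: The state at step 18, [102, 102, 102, 102, 102], reappears at step 28: the system is in a cycle of period 10 from step 18 on.  Therefore the state at step 4914 equals the state at step 18 + ((4914 - 18) mod 10) = 24, which is [48, 48, 48, 48, 48].

Derivation:
t=0: [119, 61, 12, 110, 60]
t=1: [53, 80, 44, 60, 79]
t=2: [92, 100, 85, 97, 100]
t=3: [84, 77, 88, 80, 77]
t=4: [102, 107, 99, 105, 107]
t=5: [67, 64, 70, 65, 64]
t=6: [110, 108, 113, 109, 108]
t=7: [56, 58, 54, 57, 58]
t=8: [93, 95, 92, 94, 95]
t=9: [84, 83, 85, 83, 83]
t=10: [100, 101, 99, 101, 101]
t=11: [72, 71, 73, 71, 71]
t=12: [119, 118, 118, 118, 118]
t=13: [41, 42, 42, 42, 42]
t=14: [68, 69, 69, 69, 69]
t=15: [113, 114, 114, 114, 114]
t=16: [50, 50, 50, 50, 50]
t=17: [83, 83, 83, 83, 83]
t=18: [102, 102, 102, 102, 102]
t=19: [70, 70, 70, 70, 70]
t=20: [117, 117, 117, 117, 117]
t=21: [45, 45, 45, 45, 45]
t=22: [75, 75, 75, 75, 75]
t=23: [115, 115, 115, 115, 115]
t=24: [48, 48, 48, 48, 48]
t=25: [80, 80, 80, 80, 80]
t=26: [107, 107, 107, 107, 107]
t=27: [61, 61, 61, 61, 61]
t=28: [102, 102, 102, 102, 102]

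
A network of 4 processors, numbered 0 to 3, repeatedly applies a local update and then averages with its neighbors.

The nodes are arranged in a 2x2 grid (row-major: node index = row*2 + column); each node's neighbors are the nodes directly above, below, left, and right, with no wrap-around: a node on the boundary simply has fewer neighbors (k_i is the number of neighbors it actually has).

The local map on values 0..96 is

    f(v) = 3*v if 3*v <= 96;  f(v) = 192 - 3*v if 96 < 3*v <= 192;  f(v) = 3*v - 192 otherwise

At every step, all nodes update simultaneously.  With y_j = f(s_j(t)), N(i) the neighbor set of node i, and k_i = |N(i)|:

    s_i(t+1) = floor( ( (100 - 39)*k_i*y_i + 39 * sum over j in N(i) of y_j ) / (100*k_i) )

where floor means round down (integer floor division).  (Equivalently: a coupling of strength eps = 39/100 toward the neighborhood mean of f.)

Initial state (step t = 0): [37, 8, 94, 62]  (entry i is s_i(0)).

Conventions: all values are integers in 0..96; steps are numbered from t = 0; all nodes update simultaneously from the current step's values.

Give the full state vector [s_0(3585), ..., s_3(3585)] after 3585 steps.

Simulating step by step:
t=0: [37, 8, 94, 62]
t=1: [71, 31, 71, 25]
t=2: [35, 75, 31, 67]
t=3: [77, 38, 75, 30]
t=4: [45, 72, 45, 76]
t=5: [50, 32, 52, 37]
t=6: [51, 82, 45, 75]
t=7: [45, 46, 48, 41]
t=8: [54, 57, 53, 61]
t=9: [28, 20, 27, 16]
t=10: [78, 62, 75, 56]
t=11: [33, 16, 33, 22]
t=12: [84, 60, 87, 67]
t=13: [52, 20, 55, 21]
t=14: [38, 55, 35, 55]
t=15: [69, 36, 73, 38]
t=16: [30, 69, 34, 69]
t=17: [75, 29, 75, 29]
t=18: [43, 76, 43, 76]
t=19: [57, 41, 57, 41]
t=20: [30, 59, 30, 59]
t=21: [75, 29, 75, 29]

Answer: [75, 29, 75, 29]
Key observation: The state at step 17, [75, 29, 75, 29], reappears at step 21: the system is in a cycle of period 4 from step 17 on.  Therefore the state at step 3585 equals the state at step 17 + ((3585 - 17) mod 4) = 17, which is [75, 29, 75, 29].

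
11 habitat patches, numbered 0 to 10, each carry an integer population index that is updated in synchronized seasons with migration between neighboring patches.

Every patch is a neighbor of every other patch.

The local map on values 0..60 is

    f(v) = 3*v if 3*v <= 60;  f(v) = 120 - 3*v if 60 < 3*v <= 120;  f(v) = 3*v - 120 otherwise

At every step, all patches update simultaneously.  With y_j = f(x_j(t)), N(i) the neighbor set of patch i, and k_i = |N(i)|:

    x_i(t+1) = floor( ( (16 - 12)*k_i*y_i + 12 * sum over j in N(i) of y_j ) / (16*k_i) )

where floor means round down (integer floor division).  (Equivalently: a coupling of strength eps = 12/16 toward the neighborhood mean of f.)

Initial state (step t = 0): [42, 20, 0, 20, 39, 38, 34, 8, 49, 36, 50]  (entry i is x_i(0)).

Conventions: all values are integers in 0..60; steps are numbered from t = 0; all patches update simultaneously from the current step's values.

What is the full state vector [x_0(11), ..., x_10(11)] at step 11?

Answer: [30, 30, 30, 30, 30, 30, 30, 30, 30, 30, 30]

Derivation:
t=0: [42, 20, 0, 20, 39, 38, 34, 8, 49, 36, 50]
t=1: [19, 28, 18, 28, 18, 19, 21, 22, 23, 20, 23]
t=2: [52, 48, 51, 48, 51, 52, 52, 51, 51, 53, 51]
t=3: [33, 31, 32, 31, 32, 33, 33, 32, 32, 33, 32]
t=4: [23, 24, 23, 24, 23, 23, 23, 23, 23, 23, 23]
t=5: [50, 50, 50, 50, 50, 50, 50, 50, 50, 50, 50]
t=6: [30, 30, 30, 30, 30, 30, 30, 30, 30, 30, 30]
t=7: [30, 30, 30, 30, 30, 30, 30, 30, 30, 30, 30]
t=8: [30, 30, 30, 30, 30, 30, 30, 30, 30, 30, 30]
t=9: [30, 30, 30, 30, 30, 30, 30, 30, 30, 30, 30]
t=10: [30, 30, 30, 30, 30, 30, 30, 30, 30, 30, 30]
t=11: [30, 30, 30, 30, 30, 30, 30, 30, 30, 30, 30]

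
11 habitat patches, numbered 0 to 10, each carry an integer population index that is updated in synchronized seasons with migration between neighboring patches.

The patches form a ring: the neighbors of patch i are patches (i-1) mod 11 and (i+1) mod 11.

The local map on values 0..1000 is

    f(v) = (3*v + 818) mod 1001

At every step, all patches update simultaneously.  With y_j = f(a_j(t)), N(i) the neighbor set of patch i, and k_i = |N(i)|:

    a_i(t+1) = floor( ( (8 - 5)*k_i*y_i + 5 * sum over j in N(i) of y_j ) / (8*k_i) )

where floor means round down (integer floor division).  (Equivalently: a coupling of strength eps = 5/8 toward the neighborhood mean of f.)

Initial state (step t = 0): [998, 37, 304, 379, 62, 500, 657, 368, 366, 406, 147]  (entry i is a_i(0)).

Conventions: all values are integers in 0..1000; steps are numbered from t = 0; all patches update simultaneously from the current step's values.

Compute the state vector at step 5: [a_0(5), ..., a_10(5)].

Simulating step by step:
t=0: [998, 37, 304, 379, 62, 500, 657, 368, 366, 406, 147]
t=1: [674, 829, 861, 586, 398, 365, 681, 877, 641, 379, 360]
t=2: [688, 499, 423, 342, 468, 613, 746, 666, 714, 869, 896]
t=3: [585, 418, 393, 411, 550, 330, 478, 621, 745, 614, 595]
t=4: [423, 515, 410, 475, 442, 526, 558, 348, 436, 450, 609]
t=5: [345, 176, 205, 149, 251, 345, 575, 514, 367, 301, 319]

Answer: [345, 176, 205, 149, 251, 345, 575, 514, 367, 301, 319]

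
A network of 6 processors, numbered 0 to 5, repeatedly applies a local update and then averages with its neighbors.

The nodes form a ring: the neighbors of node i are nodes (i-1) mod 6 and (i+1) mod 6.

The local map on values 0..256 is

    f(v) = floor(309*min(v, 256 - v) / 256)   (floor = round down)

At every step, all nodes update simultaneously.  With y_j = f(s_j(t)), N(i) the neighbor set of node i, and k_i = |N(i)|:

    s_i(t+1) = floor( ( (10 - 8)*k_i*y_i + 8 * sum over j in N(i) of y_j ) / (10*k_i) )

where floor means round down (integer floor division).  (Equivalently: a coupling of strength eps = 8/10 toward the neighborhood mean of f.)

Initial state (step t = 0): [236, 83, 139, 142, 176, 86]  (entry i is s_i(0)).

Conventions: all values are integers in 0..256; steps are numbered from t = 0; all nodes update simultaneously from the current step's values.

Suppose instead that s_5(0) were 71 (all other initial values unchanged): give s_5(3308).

Simulating step by step:
t=0: [236, 83, 139, 142, 176, 71]
t=1: [78, 86, 123, 122, 108, 65]
t=2: [91, 117, 129, 140, 116, 105]
t=3: [128, 133, 143, 145, 134, 124]
t=4: [149, 145, 139, 139, 142, 150]
t=5: [129, 134, 137, 139, 134, 131]
t=6: [149, 147, 143, 144, 145, 150]
t=7: [129, 132, 133, 134, 131, 130]
t=8: [151, 150, 148, 148, 149, 151]
t=9: [126, 127, 128, 129, 128, 127]
t=10: [152, 153, 153, 153, 153, 153]
t=11: [124, 124, 124, 124, 124, 124]
t=12: [149, 149, 149, 149, 149, 149]
t=13: [129, 129, 129, 129, 129, 129]
t=14: [153, 153, 153, 153, 153, 153]
t=15: [124, 124, 124, 124, 124, 124]

Answer: s_5(3308) = 149
Key observation: The state at step 11, [124, 124, 124, 124, 124, 124], reappears at step 15: the system is in a cycle of period 4 from step 11 on.  Therefore the state at step 3308 equals the state at step 11 + ((3308 - 11) mod 4) = 12, which is [149, 149, 149, 149, 149, 149].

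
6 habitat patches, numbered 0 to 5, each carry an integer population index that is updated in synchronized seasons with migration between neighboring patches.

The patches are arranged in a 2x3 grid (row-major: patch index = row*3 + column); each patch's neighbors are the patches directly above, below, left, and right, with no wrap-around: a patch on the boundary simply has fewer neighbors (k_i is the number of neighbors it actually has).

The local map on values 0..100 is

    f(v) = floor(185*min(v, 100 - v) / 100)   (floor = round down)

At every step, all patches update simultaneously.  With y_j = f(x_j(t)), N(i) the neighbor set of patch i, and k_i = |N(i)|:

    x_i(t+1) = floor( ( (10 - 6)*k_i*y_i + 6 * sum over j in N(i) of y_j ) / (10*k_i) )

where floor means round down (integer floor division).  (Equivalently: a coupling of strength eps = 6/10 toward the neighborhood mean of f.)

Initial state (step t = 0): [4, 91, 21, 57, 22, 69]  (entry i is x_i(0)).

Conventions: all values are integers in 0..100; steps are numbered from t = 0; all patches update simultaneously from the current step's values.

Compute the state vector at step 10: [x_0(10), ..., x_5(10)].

Answer: [63, 67, 74, 68, 75, 80]

Derivation:
t=0: [4, 91, 21, 57, 22, 69]
t=1: [31, 23, 37, 45, 46, 46]
t=2: [60, 58, 65, 75, 76, 79]
t=3: [66, 67, 60, 53, 49, 47]
t=4: [68, 69, 73, 80, 82, 83]
t=5: [51, 51, 46, 42, 38, 37]
t=6: [86, 85, 81, 78, 75, 73]
t=7: [30, 32, 36, 37, 41, 43]
t=8: [60, 62, 67, 66, 71, 73]
t=9: [69, 65, 60, 62, 57, 53]
t=10: [63, 67, 74, 68, 75, 80]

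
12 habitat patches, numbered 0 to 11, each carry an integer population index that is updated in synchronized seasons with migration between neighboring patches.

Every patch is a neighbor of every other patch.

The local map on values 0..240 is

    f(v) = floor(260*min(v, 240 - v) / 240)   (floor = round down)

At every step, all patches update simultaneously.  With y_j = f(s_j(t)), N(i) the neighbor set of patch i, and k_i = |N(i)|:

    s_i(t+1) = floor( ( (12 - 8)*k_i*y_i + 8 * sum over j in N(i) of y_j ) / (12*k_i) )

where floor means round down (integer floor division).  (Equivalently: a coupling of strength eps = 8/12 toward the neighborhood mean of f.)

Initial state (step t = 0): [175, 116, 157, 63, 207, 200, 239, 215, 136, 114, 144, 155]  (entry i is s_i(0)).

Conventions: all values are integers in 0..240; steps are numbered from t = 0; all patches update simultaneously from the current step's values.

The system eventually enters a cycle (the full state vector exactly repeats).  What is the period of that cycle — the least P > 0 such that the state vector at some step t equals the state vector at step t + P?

Simulating step by step:
t=0: [175, 116, 157, 63, 207, 200, 239, 215, 136, 114, 144, 155]
t=1: [72, 87, 78, 72, 63, 65, 54, 61, 84, 87, 82, 78]
t=2: [79, 83, 80, 79, 76, 76, 73, 75, 82, 83, 81, 80]
t=3: [84, 86, 85, 84, 84, 84, 83, 83, 85, 86, 85, 85]
t=4: [91, 91, 91, 91, 91, 91, 90, 90, 91, 91, 91, 91]
t=5: [97, 97, 97, 97, 97, 97, 97, 97, 97, 97, 97, 97]
t=6: [105, 105, 105, 105, 105, 105, 105, 105, 105, 105, 105, 105]
t=7: [113, 113, 113, 113, 113, 113, 113, 113, 113, 113, 113, 113]
t=8: [122, 122, 122, 122, 122, 122, 122, 122, 122, 122, 122, 122]
t=9: [127, 127, 127, 127, 127, 127, 127, 127, 127, 127, 127, 127]
t=10: [122, 122, 122, 122, 122, 122, 122, 122, 122, 122, 122, 122]

Answer: 2
Key observation: The state at step 8, [122, 122, 122, 122, 122, 122, 122, 122, 122, 122, 122, 122], reappears at step 10 — and no state repeats earlier — so the cycle the system enters has period 2.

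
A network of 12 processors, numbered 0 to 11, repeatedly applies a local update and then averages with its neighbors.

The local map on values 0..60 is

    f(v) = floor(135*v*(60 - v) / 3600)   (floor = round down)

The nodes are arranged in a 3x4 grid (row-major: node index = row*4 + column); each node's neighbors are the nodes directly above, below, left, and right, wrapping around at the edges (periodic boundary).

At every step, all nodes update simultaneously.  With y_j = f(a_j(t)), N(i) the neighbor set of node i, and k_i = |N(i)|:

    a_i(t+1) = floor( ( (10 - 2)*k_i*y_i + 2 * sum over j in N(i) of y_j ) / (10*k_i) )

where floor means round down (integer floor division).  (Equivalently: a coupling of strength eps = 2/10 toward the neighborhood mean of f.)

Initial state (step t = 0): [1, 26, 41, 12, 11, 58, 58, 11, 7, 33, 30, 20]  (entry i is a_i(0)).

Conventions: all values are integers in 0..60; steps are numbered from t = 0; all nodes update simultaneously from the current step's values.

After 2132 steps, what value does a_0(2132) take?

Answer: a_0(2132) = 33
Key observation: The state at step 5, [33, 33, 33, 33, 33, 33, 33, 33, 33, 33, 33, 33], reappears at step 6: the system is in a cycle of period 1 from step 5 on.  Therefore the state at step 2132 equals the state at step 5 + ((2132 - 5) mod 1) = 5, which is [33, 33, 33, 33, 33, 33, 33, 33, 33, 33, 33, 33].

Derivation:
t=0: [1, 26, 41, 12, 11, 58, 58, 11, 7, 33, 30, 20]
t=1: [5, 29, 27, 20, 17, 7, 7, 19, 14, 30, 31, 28]
t=2: [13, 30, 31, 29, 25, 15, 15, 28, 24, 31, 32, 32]
t=3: [24, 32, 32, 32, 31, 26, 26, 32, 31, 32, 32, 32]
t=4: [32, 32, 33, 32, 32, 33, 33, 33, 32, 33, 33, 33]
t=5: [33, 33, 33, 33, 33, 33, 33, 33, 33, 33, 33, 33]
t=6: [33, 33, 33, 33, 33, 33, 33, 33, 33, 33, 33, 33]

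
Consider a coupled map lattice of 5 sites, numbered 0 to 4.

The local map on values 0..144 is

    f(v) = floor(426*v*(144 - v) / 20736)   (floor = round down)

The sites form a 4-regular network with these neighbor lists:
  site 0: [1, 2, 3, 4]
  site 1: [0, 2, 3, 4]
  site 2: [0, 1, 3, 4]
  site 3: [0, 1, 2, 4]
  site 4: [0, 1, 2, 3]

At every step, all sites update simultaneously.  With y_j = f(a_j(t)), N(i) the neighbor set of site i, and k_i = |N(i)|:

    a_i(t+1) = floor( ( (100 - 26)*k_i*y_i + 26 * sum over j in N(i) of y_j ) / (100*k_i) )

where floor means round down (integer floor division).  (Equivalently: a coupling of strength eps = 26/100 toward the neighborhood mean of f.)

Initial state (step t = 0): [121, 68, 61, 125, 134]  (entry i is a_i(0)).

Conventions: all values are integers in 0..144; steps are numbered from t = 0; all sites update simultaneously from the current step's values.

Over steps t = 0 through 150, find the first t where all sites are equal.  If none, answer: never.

Answer: 9
Key observation: Synchronization is absorbing here: once all sites are equal they stay equal, and step 9 is the first all-equal step.

Derivation:
t=0: [121, 68, 61, 125, 134]  (not all equal)
t=1: [60, 93, 92, 54, 40]  (not all equal)
t=2: [100, 96, 97, 98, 88]  (not all equal)
t=3: [91, 94, 93, 92, 98]  (not all equal)
t=4: [98, 96, 96, 97, 93]  (not all equal)
t=5: [92, 94, 94, 93, 96]  (not all equal)
t=6: [97, 96, 96, 96, 94]  (not all equal)
t=7: [93, 94, 94, 94, 95]  (not all equal)
t=8: [96, 96, 96, 96, 95]  (not all equal)
t=9: [94, 94, 94, 94, 94]  (all equal)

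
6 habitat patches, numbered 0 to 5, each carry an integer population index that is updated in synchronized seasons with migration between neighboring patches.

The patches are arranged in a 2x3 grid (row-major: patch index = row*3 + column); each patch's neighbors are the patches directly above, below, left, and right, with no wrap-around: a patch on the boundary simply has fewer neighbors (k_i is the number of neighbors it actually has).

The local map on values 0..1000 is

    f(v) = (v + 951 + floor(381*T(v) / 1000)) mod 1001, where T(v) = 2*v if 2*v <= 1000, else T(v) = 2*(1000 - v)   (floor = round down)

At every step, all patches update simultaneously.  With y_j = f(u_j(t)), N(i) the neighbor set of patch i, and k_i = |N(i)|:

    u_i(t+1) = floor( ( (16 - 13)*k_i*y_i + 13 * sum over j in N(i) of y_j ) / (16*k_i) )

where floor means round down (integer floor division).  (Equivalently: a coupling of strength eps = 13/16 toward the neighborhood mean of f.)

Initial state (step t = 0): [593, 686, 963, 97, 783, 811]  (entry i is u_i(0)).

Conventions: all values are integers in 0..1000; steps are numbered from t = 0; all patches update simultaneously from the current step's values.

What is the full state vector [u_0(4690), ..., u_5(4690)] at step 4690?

Simulating step by step:
t=0: [593, 686, 963, 97, 783, 811]
t=1: [564, 893, 899, 733, 682, 916]
t=2: [893, 889, 926, 864, 905, 905]
t=3: [920, 926, 926, 923, 923, 929]
t=4: [931, 931, 932, 930, 931, 931]
t=5: [933, 933, 933, 933, 933, 933]
t=6: [934, 934, 934, 934, 934, 934]
t=7: [934, 934, 934, 934, 934, 934]

Answer: [934, 934, 934, 934, 934, 934]
Key observation: The state at step 6, [934, 934, 934, 934, 934, 934], reappears at step 7: the system is in a cycle of period 1 from step 6 on.  Therefore the state at step 4690 equals the state at step 6 + ((4690 - 6) mod 1) = 6, which is [934, 934, 934, 934, 934, 934].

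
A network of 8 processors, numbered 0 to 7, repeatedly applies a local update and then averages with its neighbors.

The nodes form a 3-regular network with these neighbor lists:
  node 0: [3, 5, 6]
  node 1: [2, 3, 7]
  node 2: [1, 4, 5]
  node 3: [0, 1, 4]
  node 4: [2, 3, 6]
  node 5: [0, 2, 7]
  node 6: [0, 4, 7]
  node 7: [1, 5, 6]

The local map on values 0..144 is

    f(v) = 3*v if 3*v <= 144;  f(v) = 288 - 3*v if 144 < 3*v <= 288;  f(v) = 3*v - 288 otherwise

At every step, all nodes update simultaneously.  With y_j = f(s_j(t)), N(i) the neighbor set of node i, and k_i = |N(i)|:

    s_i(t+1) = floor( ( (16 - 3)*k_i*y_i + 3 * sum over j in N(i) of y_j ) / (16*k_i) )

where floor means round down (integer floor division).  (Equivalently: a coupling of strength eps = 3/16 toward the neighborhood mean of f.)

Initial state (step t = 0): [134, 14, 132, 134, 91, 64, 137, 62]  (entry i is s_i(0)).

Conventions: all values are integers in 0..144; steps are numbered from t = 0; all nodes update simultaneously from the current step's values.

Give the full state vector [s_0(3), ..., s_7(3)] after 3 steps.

Answer: [128, 32, 44, 95, 44, 34, 118, 54]

Derivation:
t=0: [134, 14, 132, 134, 91, 64, 137, 62]
t=1: [113, 54, 97, 103, 33, 98, 114, 99]
t=2: [46, 104, 16, 34, 85, 8, 53, 18]
t=3: [128, 32, 44, 95, 44, 34, 118, 54]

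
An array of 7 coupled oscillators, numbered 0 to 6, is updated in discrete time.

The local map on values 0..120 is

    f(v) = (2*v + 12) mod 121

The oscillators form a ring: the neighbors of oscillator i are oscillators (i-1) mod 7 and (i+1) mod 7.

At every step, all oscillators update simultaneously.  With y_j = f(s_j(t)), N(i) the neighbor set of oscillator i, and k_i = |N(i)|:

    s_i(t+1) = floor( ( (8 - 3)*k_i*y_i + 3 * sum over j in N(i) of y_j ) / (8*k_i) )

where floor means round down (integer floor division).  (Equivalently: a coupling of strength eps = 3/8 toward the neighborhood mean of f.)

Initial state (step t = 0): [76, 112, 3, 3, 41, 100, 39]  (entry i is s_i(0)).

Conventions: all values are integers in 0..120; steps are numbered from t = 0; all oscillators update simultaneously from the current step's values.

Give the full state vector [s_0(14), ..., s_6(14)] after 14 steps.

Simulating step by step:
t=0: [76, 112, 3, 3, 41, 100, 39]
t=1: [65, 83, 36, 32, 79, 91, 81]
t=2: [33, 55, 77, 72, 58, 64, 50]
t=3: [69, 23, 34, 31, 14, 34, 88]
t=4: [41, 56, 74, 68, 53, 70, 62]
t=5: [62, 26, 30, 46, 84, 44, 32]
t=6: [35, 56, 76, 89, 75, 87, 69]
t=7: [57, 25, 40, 58, 50, 53, 45]
t=8: [33, 56, 70, 42, 93, 113, 86]
t=9: [61, 22, 37, 80, 88, 99, 75]
t=10: [26, 53, 73, 60, 68, 75, 44]
t=11: [80, 92, 47, 18, 26, 49, 82]
t=12: [56, 76, 89, 61, 69, 91, 64]
t=13: [13, 40, 53, 26, 34, 54, 26]
t=14: [53, 86, 103, 77, 84, 102, 69]

Answer: [53, 86, 103, 77, 84, 102, 69]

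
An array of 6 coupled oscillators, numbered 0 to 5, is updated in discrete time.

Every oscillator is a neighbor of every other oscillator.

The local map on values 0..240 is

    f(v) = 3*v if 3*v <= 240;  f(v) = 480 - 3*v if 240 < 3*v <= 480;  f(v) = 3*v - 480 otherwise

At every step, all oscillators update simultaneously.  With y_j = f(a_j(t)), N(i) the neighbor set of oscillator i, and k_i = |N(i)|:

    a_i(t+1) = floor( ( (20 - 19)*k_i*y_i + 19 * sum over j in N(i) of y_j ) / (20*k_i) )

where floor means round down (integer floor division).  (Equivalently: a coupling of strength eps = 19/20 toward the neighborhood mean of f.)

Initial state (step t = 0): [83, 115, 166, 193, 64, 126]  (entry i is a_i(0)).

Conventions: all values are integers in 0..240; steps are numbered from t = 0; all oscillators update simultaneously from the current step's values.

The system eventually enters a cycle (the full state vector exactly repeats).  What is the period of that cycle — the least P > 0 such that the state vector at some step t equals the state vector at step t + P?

Answer: 4
Key observation: The state at step 7, [54, 54, 54, 54, 54, 54], reappears at step 11 — and no state repeats earlier — so the cycle the system enters has period 4.

Derivation:
t=0: [83, 115, 166, 193, 64, 126]
t=1: [115, 128, 145, 133, 120, 133]
t=2: [87, 92, 99, 94, 89, 94]
t=3: [200, 202, 205, 203, 201, 203]
t=4: [127, 127, 125, 126, 127, 126]
t=5: [101, 101, 100, 100, 101, 100]
t=6: [178, 178, 178, 178, 178, 178]
t=7: [54, 54, 54, 54, 54, 54]
t=8: [162, 162, 162, 162, 162, 162]
t=9: [6, 6, 6, 6, 6, 6]
t=10: [18, 18, 18, 18, 18, 18]
t=11: [54, 54, 54, 54, 54, 54]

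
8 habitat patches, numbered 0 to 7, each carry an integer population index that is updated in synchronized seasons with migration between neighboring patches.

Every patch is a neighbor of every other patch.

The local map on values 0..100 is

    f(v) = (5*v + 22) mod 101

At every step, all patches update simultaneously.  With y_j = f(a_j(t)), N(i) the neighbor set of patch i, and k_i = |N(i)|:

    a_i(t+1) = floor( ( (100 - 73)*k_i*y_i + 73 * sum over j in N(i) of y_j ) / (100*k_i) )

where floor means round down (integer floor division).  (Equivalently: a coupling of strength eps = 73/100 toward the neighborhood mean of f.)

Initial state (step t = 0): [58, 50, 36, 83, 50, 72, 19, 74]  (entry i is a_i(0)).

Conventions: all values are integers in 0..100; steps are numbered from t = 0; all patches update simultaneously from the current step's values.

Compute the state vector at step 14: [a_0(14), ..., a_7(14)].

Answer: [49, 55, 49, 55, 55, 56, 50, 56]

Derivation:
t=0: [58, 50, 36, 83, 50, 72, 19, 74]
t=1: [39, 49, 38, 43, 49, 51, 40, 52]
t=2: [40, 48, 39, 43, 48, 50, 41, 51]
t=3: [40, 47, 40, 43, 47, 49, 41, 49]
t=4: [38, 44, 38, 41, 44, 46, 39, 46]
t=5: [26, 31, 26, 29, 31, 33, 27, 33]
t=6: [65, 69, 65, 68, 69, 71, 66, 71]
t=7: [56, 59, 56, 59, 59, 61, 57, 61]
t=8: [47, 32, 47, 32, 32, 34, 31, 34]
t=9: [72, 77, 72, 77, 77, 78, 76, 78]
t=10: [42, 29, 42, 29, 29, 30, 45, 30]
t=11: [51, 57, 51, 57, 57, 58, 53, 58]
t=12: [40, 28, 40, 28, 28, 29, 41, 29]
t=13: [42, 49, 42, 49, 49, 50, 43, 50]
t=14: [49, 55, 49, 55, 55, 56, 50, 56]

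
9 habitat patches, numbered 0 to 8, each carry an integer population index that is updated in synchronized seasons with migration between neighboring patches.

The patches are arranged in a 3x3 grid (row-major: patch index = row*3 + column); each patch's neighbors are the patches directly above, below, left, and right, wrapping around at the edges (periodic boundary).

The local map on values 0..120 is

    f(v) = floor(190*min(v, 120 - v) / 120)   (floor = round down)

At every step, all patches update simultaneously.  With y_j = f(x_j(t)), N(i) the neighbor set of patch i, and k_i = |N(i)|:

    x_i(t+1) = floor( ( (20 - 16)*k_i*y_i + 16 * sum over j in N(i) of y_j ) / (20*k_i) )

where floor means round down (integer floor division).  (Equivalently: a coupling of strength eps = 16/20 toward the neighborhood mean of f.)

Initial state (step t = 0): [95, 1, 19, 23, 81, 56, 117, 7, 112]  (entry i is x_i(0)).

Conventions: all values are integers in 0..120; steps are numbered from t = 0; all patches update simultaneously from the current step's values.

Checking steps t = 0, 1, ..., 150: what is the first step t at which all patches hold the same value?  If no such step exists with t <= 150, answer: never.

Answer: 11
Key observation: Synchronization is absorbing here: once all patches are equal they stay equal, and step 11 is the first all-equal step.

Derivation:
t=0: [95, 1, 19, 23, 81, 56, 117, 7, 112]  (not all equal)
t=1: [22, 28, 34, 45, 39, 45, 20, 17, 29]  (not all equal)
t=2: [46, 43, 49, 53, 54, 60, 41, 41, 45]  (not all equal)
t=3: [72, 73, 76, 79, 79, 82, 70, 70, 74]  (not all equal)
t=4: [72, 72, 70, 68, 68, 65, 74, 73, 71]  (not all equal)
t=5: [77, 77, 79, 79, 80, 81, 76, 76, 77]  (not all equal)
t=6: [66, 66, 65, 65, 65, 64, 67, 67, 66]  (not all equal)
t=7: [85, 85, 86, 86, 86, 86, 84, 84, 85]  (not all equal)
t=8: [54, 54, 54, 54, 54, 53, 55, 55, 55]  (not all equal)
t=9: [85, 85, 85, 85, 85, 85, 86, 86, 85]  (not all equal)
t=10: [54, 54, 55, 54, 54, 55, 54, 54, 54]  (not all equal)
t=11: [85, 85, 85, 85, 85, 85, 85, 85, 85]  (all equal)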